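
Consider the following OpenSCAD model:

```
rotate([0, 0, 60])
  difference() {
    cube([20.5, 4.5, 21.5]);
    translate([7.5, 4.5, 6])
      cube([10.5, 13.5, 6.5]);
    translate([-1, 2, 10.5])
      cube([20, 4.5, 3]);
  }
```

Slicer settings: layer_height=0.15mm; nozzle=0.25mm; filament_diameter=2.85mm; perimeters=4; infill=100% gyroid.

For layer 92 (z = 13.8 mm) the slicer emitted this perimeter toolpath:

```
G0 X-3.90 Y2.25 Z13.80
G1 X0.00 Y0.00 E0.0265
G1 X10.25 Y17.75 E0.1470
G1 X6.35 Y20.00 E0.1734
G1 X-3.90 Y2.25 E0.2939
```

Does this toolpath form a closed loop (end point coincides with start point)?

Start point (G0): (-3.90, 2.25). End point (last G1): the path returns to the start — closed.

yes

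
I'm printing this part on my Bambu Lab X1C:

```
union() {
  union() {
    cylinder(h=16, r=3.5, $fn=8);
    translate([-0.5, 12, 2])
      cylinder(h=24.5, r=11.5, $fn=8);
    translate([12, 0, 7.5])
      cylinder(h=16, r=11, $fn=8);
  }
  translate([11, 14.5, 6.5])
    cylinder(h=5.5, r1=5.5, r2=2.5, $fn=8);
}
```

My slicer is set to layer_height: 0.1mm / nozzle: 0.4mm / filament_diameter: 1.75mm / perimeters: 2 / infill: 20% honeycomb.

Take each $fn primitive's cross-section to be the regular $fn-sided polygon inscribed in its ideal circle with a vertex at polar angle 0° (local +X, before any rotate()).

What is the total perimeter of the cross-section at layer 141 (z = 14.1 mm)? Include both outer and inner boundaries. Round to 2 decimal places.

110.82 mm

At z = 14.1 mm: the r=3.5 cylinder contributes a regular 8-gon of circumradius 3.5 (perimeter = 2·8·3.500·sin(180°/8) = 21.43 mm); the r=11.5 cylinder at (-0.5, 12) gives a regular 8-gon of circumradius 11.5 (constant along its height) (perimeter = 2·8·11.500·sin(180°/8) = 70.41 mm); the cylinder at (12, 0): section is a regular 8-gon, circumradius r=11 (perimeter = 2·8·11.000·sin(180°/8) = 67.35 mm); Combining (union): the regions partially overlap (shared area 48.96 mm²), so the edge portions inside another operand are dropped and the merged outline is re-measured after clipping — boundary = 110.82 mm; the cone at (11, 14.5) is not intersected at this z (z outside [6.5, 12]); Taking the union: only the result so far is present, so the union is just that shape — boundary = 110.82 mm. Overall, the cross-section is a single solid region. Total boundary length (outer) = 110.82 mm.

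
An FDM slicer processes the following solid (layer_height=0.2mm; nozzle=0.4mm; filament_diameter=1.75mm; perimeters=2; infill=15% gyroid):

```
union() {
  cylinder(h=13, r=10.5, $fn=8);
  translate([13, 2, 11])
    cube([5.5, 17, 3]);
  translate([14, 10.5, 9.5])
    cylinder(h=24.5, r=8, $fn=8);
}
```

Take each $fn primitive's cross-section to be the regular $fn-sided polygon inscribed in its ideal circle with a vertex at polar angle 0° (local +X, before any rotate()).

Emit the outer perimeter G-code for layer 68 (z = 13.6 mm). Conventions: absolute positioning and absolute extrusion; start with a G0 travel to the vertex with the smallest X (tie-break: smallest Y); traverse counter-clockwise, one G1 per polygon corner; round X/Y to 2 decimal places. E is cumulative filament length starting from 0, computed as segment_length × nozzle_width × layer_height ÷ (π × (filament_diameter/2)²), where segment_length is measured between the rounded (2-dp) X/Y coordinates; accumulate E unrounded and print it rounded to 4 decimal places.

At z = 13.6 mm: the cylinder is absent (z outside [0, 13]); the 5.5×17 cube at (13, 2) contributes its full rectangle; the cylinder at (14, 10.5): section is a regular 8-gon, circumradius r=8; Combining (union): the regions partially overlap (shared area 79.20 mm²), so overlapping operands fuse into one piece — 1 connected region. The outline is a single polygon with 14 vertices. Extrusion per mm of travel: 0.4 × 0.2 / (π × 0.875²) = 0.033260. Accumulating E over each segment gives final E = 1.8172.

G0 X6.00 Y10.50 Z13.60
G1 X8.34 Y4.84 E0.2037
G1 X13.00 Y2.91 E0.3715
G1 X13.00 Y2.00 E0.4017
G1 X18.50 Y2.00 E0.5847
G1 X18.50 Y4.36 E0.6632
G1 X19.66 Y4.84 E0.7049
G1 X22.00 Y10.50 E0.9086
G1 X19.66 Y16.16 E1.1123
G1 X18.50 Y16.64 E1.1541
G1 X18.50 Y19.00 E1.2326
G1 X13.00 Y19.00 E1.4155
G1 X13.00 Y18.09 E1.4458
G1 X8.34 Y16.16 E1.6135
G1 X6.00 Y10.50 E1.8172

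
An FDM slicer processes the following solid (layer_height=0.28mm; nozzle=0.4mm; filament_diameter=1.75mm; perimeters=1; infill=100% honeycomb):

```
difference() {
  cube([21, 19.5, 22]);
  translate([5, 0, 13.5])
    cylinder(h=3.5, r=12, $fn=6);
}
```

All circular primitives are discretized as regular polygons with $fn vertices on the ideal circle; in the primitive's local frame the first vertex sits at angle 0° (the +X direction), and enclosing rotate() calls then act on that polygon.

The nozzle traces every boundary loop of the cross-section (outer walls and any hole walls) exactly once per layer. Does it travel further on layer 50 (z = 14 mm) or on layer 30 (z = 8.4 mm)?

layer 30 (z = 8.4 mm)

Layer 50 (z = 14): the cube is present — its section is the full 21×19.5 rectangle (perimeter 81.00 mm); the cylinder at (5, 0): section is a regular 6-gon, circumradius r=12 (perimeter = 2·6·12.000·sin(180°/6) = 72.00 mm); After the difference (first − rest): starting from the 21×19.5 cube, the r=12 cylinder at (5, 0) partially overlaps it — only the 145.49 mm² overlap (of its 374.12 mm²) is removed, clipping the outline — boundary = 76.61 mm. So its perimeter = 76.61 mm. Layer 30 (z = 8.4): the 21×19.5 cube contributes its full rectangle (perimeter 81.00 mm); the cylinder at (5, 0) is not intersected at this z (z outside [13.5, 17]); Subtracting the remaining from the first: none of the subtracted shapes is present at this height, so the 21×19.5 cube is unchanged — boundary = 81.00 mm. So its perimeter = 81.00 mm. Layer 30 is larger (81.00 vs 76.61 mm).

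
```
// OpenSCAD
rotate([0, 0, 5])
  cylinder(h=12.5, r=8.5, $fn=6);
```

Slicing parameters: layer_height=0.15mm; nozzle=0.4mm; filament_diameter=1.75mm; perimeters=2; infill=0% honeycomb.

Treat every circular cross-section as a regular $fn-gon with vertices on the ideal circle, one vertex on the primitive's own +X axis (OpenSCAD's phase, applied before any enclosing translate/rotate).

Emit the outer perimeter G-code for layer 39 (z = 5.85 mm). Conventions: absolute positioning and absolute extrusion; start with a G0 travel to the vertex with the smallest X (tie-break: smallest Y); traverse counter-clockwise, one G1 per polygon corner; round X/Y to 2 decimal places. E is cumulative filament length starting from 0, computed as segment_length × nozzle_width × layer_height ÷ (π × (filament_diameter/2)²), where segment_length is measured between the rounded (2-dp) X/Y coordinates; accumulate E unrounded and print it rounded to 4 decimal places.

At z = 5.85 mm: the r=8.5 cylinder contributes a regular 6-gon of circumradius 8.5; (whole slice rotated 5° about Z — lengths, areas and connectivity unchanged). The outline is a single polygon with 6 vertices. Extrusion per mm of travel: 0.4 × 0.15 / (π × 0.875²) = 0.024945. Accumulating E over each segment gives final E = 1.2721.

G0 X-8.47 Y-0.74 Z5.85
G1 X-3.59 Y-7.70 E0.2120
G1 X4.88 Y-6.96 E0.4241
G1 X8.47 Y0.74 E0.6361
G1 X3.59 Y7.70 E0.8481
G1 X-4.88 Y6.96 E1.0602
G1 X-8.47 Y-0.74 E1.2721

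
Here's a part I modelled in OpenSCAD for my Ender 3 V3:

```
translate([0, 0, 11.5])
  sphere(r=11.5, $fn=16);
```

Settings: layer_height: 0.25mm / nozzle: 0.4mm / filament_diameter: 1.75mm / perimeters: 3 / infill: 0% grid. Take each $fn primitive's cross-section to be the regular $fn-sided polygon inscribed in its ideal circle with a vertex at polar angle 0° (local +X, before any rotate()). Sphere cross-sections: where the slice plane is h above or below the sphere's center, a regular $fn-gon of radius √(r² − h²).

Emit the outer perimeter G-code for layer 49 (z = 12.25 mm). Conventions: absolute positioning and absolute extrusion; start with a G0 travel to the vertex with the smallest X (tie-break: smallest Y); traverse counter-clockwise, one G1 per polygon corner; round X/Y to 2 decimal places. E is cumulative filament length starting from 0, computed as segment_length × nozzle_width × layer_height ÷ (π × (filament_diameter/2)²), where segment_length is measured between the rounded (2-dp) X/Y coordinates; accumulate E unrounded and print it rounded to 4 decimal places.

G0 X-11.48 Y0.00 Z12.25
G1 X-10.60 Y-4.39 E0.1861
G1 X-8.11 Y-8.11 E0.3723
G1 X-4.39 Y-10.60 E0.5584
G1 X0.00 Y-11.48 E0.7445
G1 X4.39 Y-10.60 E0.9307
G1 X8.11 Y-8.11 E1.1168
G1 X10.60 Y-4.39 E1.3029
G1 X11.48 Y0.00 E1.4890
G1 X10.60 Y4.39 E1.6752
G1 X8.11 Y8.11 E1.8613
G1 X4.39 Y10.60 E2.0474
G1 X0.00 Y11.48 E2.2335
G1 X-4.39 Y10.60 E2.4197
G1 X-8.11 Y8.11 E2.6058
G1 X-10.60 Y4.39 E2.7919
G1 X-11.48 Y0.00 E2.9780

At z = 12.25 mm: the r=11.5 sphere contributes a regular 16-gon of circumradius √(11.5²−0.75²) = 11.476. The outline is a single polygon with 16 vertices. Extrusion per mm of travel: 0.4 × 0.25 / (π × 0.875²) = 0.041575. Accumulating E over each segment gives final E = 2.9780.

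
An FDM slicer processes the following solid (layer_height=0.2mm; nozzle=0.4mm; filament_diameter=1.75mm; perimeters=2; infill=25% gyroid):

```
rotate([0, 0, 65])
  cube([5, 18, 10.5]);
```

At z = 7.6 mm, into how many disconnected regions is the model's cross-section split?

1

At z = 7.6 mm: the 5×18 cube contributes its full rectangle; (rotated 65° about Z; rotation is an isometry so areas/perimeters/island counts are preserved). The result has 1 disconnected region.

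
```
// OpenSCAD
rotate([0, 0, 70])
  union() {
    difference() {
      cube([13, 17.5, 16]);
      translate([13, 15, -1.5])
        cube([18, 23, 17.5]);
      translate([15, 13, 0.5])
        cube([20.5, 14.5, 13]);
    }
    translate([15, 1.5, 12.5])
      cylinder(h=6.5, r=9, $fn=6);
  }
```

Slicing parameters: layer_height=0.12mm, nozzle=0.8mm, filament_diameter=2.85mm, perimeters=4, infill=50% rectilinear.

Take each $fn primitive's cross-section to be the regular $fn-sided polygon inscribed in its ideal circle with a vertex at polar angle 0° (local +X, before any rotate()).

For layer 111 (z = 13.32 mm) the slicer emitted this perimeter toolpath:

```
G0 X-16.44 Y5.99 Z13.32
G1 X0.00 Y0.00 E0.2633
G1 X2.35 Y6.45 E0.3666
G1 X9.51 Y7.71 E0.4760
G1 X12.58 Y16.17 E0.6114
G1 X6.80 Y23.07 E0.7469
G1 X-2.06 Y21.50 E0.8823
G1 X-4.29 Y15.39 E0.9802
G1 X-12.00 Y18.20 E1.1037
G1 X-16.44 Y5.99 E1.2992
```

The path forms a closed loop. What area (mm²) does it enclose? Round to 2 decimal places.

391.01 mm²

Apply the shoelace formula to the sequence of (X, Y) vertices; enclosed area = 391.01 mm².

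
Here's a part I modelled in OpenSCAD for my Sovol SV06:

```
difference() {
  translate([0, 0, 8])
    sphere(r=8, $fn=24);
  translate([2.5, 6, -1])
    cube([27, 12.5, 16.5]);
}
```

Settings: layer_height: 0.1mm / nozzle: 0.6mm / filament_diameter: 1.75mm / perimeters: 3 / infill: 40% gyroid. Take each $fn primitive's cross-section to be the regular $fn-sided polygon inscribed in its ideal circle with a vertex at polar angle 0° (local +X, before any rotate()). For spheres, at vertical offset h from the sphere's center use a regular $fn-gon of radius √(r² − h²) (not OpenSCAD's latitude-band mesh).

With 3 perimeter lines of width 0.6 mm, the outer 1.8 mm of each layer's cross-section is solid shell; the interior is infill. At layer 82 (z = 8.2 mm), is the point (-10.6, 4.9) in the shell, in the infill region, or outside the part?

outside

At z = 8.2 mm: the r=8 sphere contributes a regular 24-gon of circumradius √(8²−0.2²) = 7.997; the cube at (2.5, 6) (footprint 27×12.5) is included at this height; Subtracting the remaining from the first: starting from the r=8 sphere, the 27×12.5 cube at (2.5, 6) partially overlaps it — only the 2.41 mm² overlap (of its 337.50 mm²) is removed, clipping the outline — 1 connected region. Overall, the cross-section is a single solid region. The nearest boundary edge runs (-7.72, 2.07)→(-6.93, 4.00); distance from the point to it = 3.74 mm. The point is not inside any of the regions above, so it lies outside the cross-section (3.74 mm from the nearest boundary).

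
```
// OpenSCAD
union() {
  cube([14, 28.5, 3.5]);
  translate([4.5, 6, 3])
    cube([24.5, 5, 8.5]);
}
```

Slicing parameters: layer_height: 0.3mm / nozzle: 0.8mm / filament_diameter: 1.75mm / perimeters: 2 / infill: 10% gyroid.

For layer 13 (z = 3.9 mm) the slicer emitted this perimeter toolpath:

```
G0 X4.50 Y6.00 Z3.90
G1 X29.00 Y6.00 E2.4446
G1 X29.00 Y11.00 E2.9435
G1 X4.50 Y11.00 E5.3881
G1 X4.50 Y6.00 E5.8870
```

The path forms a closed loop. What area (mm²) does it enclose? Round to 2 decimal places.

Apply the shoelace formula to the sequence of (X, Y) vertices; enclosed area = 122.50 mm².

122.50 mm²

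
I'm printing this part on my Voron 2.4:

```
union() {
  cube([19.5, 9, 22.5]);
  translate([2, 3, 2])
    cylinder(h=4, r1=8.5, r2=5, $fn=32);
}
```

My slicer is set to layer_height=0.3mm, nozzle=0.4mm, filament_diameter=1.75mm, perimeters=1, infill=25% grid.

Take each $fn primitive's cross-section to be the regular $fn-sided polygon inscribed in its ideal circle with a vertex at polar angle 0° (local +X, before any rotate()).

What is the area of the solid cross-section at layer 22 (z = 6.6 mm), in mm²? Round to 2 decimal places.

175.50 mm²

At z = 6.6 mm: the cube is present — its section is the full 19.5×9 rectangle (area 175.50 mm²); the cone at (2, 3) does not reach this height (z outside [2, 6]); Merging all regions: only the 19.5×9 cube is present, so the union is just that shape — area = 175.50 mm². Overall, the cross-section is a single solid region. Net area = 175.50 mm².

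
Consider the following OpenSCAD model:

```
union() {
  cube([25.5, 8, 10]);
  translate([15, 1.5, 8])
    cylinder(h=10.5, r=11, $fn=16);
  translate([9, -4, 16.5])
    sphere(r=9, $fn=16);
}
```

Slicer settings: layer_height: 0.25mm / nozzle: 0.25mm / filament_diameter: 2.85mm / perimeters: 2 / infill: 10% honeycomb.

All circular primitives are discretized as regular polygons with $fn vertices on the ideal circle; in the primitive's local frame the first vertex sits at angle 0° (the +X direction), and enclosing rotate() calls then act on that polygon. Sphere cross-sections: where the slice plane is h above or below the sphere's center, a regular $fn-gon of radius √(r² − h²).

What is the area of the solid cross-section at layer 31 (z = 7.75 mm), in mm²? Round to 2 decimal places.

At z = 7.75 mm: the cube is present — its section is the full 25.5×8 rectangle (area 204.00 mm²); the cylinder at (15, 1.5) does not reach this height (z outside [8, 18.5]); the sphere at (9, -4): section is a regular 16-gon, circumradius = √(r²−h²) = √(9²−8.75²) = 2.107 (area = (16/2)·2.107²·sin(360°/16) = 13.59 mm²); Taking the union: the 2 present regions are separate (no shared area or edge), so areas and boundary lengths simply add and each stays a separate island — area = 217.59 mm². Overall, the cross-section has 2 separate islands. Net area = 217.59 mm².

217.59 mm²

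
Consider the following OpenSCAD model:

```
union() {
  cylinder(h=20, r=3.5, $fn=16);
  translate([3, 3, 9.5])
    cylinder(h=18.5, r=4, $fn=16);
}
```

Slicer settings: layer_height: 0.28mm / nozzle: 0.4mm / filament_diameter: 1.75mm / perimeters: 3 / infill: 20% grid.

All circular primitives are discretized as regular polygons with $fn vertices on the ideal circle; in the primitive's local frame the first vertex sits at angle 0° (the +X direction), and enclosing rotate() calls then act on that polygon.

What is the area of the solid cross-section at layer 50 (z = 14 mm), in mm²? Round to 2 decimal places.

At z = 14 mm: the cylinder: section is a regular 16-gon, circumradius r=3.5 (area = (16/2)·3.500²·sin(360°/16) = 37.50 mm²); the r=4 cylinder at (3, 3) gives a regular 16-gon of circumradius 4 (constant along its height) (area = (16/2)·4.000²·sin(360°/16) = 48.98 mm²); Combining (union): the regions partially overlap — summed areas 86.49 mm² minus the doubly-counted overlap 13.40 mm² gives 73.08 mm² — area = 73.08 mm². Overall, the cross-section is a single solid region. Net area = 73.08 mm².

73.08 mm²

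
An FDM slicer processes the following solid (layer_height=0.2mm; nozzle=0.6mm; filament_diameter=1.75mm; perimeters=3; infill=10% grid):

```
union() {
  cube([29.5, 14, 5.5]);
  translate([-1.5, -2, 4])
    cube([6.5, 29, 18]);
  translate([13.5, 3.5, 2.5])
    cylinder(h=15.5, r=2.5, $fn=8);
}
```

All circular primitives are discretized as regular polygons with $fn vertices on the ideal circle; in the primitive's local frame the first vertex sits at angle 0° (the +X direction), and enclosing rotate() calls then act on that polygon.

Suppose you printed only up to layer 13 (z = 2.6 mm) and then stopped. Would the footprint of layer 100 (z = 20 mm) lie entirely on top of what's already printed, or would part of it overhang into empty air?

Compare the two slices. At z = 2.6: the cube (footprint 29.5×14) is included at this height (area 413.00 mm²); the cube at (-1.5, -2) is not intersected at this z (z outside [4, 22]); the cylinder at (13.5, 3.5): section is a regular 8-gon, circumradius r=2.5 (area = (8/2)·2.500²·sin(360°/8) = 17.68 mm²); Taking the union: the r=2.5 cylinder at (13.5, 3.5) lies entirely inside the 29.5×14 cube, so the union is just the 29.5×14 cube — area = 413.00 mm². At z = 20: the cube does not reach this height (z outside [0, 5.5]); the cube at (-1.5, -2) is present — its section is the full 6.5×29 rectangle (area 188.50 mm²); the cylinder at (13.5, 3.5) is not intersected at this z (z outside [2.5, 18]); Combining (union): only the 6.5×29 cube at (-1.5, -2) is present, so the union is just that shape — area = 188.50 mm². Checking containment: at z = 20 the cross-section extends beyond the z = 2.6 cross-section by about 118.50 mm².

part overhangs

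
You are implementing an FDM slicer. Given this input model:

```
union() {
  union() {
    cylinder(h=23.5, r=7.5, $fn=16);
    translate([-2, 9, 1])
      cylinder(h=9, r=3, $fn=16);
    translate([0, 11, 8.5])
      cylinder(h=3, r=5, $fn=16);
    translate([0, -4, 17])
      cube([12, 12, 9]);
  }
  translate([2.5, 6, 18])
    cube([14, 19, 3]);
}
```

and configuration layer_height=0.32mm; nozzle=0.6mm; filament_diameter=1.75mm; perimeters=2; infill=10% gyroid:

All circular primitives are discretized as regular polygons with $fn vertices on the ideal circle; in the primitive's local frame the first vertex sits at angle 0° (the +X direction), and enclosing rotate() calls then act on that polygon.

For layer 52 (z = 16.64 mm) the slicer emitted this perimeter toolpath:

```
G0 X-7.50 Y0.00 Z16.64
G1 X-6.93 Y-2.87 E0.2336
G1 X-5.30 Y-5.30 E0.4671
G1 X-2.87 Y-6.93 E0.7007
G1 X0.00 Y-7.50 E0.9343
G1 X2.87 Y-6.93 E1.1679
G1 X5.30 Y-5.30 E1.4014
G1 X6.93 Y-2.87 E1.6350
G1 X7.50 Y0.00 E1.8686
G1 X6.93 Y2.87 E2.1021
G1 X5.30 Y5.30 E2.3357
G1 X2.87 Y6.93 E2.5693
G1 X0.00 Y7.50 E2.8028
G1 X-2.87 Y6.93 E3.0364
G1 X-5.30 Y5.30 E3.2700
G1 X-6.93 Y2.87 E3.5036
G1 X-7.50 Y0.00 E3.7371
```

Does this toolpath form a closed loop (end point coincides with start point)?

Start point (G0): (-7.50, 0.00). End point (last G1): the path returns to the start — closed.

yes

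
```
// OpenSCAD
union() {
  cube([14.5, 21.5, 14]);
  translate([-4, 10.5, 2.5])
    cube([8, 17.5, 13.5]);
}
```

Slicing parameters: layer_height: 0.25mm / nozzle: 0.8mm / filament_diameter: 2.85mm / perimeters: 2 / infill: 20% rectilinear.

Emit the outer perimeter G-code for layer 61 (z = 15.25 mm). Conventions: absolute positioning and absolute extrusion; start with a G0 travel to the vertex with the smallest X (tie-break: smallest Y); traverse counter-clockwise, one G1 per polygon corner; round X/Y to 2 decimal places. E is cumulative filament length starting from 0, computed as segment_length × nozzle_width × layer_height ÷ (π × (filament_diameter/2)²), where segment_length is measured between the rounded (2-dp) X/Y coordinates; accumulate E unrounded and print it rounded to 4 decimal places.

G0 X-4.00 Y10.50 Z15.25
G1 X4.00 Y10.50 E0.2508
G1 X4.00 Y28.00 E0.7994
G1 X-4.00 Y28.00 E1.0503
G1 X-4.00 Y10.50 E1.5989

At z = 15.25 mm: the cube is absent (z outside [0, 14]); the cube at (-4, 10.5) is present — its section is the full 8×17.5 rectangle; Merging all regions: only the 8×17.5 cube at (-4, 10.5) is present, so the union is just that shape — 1 connected region. The outline is a single polygon with 4 vertices. Extrusion per mm of travel: 0.8 × 0.25 / (π × 1.425²) = 0.031351. Accumulating E over each segment gives final E = 1.5989.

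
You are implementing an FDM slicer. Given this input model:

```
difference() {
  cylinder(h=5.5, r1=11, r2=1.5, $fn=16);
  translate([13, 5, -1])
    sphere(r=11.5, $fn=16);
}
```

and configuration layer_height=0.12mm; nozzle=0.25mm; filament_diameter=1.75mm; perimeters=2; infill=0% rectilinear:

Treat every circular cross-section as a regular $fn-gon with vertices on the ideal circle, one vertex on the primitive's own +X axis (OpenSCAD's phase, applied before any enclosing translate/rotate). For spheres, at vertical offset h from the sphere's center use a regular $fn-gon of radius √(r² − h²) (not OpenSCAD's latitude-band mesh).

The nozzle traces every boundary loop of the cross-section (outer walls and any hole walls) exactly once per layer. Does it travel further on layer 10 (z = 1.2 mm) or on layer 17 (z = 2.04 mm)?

layer 10 (z = 1.2 mm)

Layer 10 (z = 1.2): the cone contributes a regular 16-gon of circumradius 8.927 (interpolated between r1=11 and r2=1.5 at t=0.218) (perimeter = 2·16·8.927·sin(180°/16) = 55.73 mm); the r=11.5 sphere at (13, 5) slices to a regular 16-gon of circumradius 11.288 (√(r²−h²) with h=2.2 from center) (perimeter = 2·16·11.288·sin(180°/16) = 70.47 mm); Taking the first minus the rest: starting from the cone, the r=11.5 sphere at (13, 5) partially overlaps it — only the 58.73 mm² overlap (of its 390.06 mm²) is removed, clipping the outline — boundary = 54.58 mm. So its perimeter = 54.58 mm. Layer 17 (z = 2.04): the cone (r1=11→r2=1.5) has section circumradius 7.476 here — a regular 16-gon (perimeter = 2·16·7.476·sin(180°/16) = 46.67 mm); the r=11.5 sphere at (13, 5) contributes a regular 16-gon of circumradius √(11.5²−3.04²) = 11.091 (perimeter = 2·16·11.091·sin(180°/16) = 69.24 mm); After the difference (first − rest): starting from the cone, the r=11.5 sphere at (13, 5) partially overlaps it — only the 35.03 mm² overlap (of its 376.59 mm²) is removed, clipping the outline — boundary = 45.66 mm. So its perimeter = 45.66 mm. Layer 10 is larger (54.58 vs 45.66 mm).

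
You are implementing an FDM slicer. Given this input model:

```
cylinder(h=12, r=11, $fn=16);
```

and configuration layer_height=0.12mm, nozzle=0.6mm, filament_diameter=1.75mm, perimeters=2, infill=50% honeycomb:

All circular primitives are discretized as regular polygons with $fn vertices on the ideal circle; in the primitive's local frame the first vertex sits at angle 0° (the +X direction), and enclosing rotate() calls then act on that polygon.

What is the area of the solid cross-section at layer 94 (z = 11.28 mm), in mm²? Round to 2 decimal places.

370.44 mm²

At z = 11.28 mm: the r=11 cylinder gives a regular 16-gon of circumradius 11 (constant along its height) (area = (16/2)·11.000²·sin(360°/16) = 370.44 mm²). Overall, the cross-section is a single solid region. Net area = 370.44 mm².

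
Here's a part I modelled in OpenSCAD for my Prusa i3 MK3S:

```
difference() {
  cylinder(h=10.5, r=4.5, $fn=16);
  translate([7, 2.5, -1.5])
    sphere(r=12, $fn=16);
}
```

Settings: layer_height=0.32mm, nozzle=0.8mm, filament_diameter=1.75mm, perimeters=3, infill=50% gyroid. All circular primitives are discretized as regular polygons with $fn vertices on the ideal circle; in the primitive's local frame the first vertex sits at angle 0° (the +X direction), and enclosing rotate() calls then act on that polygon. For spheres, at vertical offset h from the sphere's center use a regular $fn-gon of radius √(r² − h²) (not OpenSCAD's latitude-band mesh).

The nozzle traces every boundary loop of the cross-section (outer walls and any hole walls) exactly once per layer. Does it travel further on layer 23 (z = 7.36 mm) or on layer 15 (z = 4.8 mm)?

layer 23 (z = 7.36 mm)

Layer 23 (z = 7.36): the r=4.5 cylinder contributes a regular 16-gon of circumradius 4.5 (perimeter = 2·16·4.500·sin(180°/16) = 28.09 mm); the r=12 sphere at (7, 2.5) contributes a regular 16-gon of circumradius √(12²−8.86²) = 8.093 (perimeter = 2·16·8.093·sin(180°/16) = 50.53 mm); Taking the first minus the rest: starting from the r=4.5 cylinder, the r=12 sphere at (7, 2.5) partially overlaps it — only the 32.13 mm² overlap (of its 200.53 mm²) is removed, clipping the outline — boundary = 24.95 mm. So its perimeter = 24.95 mm. Layer 15 (z = 4.8): the r=4.5 cylinder contributes a regular 16-gon of circumradius 4.5 (perimeter = 2·16·4.500·sin(180°/16) = 28.09 mm); the sphere at (7, 2.5): section is a regular 16-gon, circumradius = √(r²−h²) = √(12²−6.3²) = 10.213 (perimeter = 2·16·10.213·sin(180°/16) = 63.76 mm); Taking the first minus the rest: starting from the r=4.5 cylinder, the r=12 sphere at (7, 2.5) partially overlaps it — only the 51.19 mm² overlap (of its 319.34 mm²) is removed, clipping the outline — boundary = 18.62 mm. So its perimeter = 18.62 mm. Layer 23 is larger (24.95 vs 18.62 mm).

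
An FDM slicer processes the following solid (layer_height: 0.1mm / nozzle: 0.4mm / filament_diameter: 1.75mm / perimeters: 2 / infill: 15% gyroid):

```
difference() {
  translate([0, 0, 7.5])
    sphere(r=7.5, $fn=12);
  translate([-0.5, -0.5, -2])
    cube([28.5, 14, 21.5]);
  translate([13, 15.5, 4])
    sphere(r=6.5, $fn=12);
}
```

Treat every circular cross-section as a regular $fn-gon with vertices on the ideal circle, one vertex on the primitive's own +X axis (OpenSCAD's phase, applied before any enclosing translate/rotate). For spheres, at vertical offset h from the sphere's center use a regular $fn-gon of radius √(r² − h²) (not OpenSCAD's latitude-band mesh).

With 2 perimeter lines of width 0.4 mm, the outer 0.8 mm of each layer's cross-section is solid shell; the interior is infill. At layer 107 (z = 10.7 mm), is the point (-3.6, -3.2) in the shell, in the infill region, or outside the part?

infill

At z = 10.7 mm: the sphere: section is a regular 12-gon, circumradius = √(r²−h²) = √(7.5²−3.2²) = 6.783; the 28.5×14 cube at (-0.5, -0.5) contributes its full rectangle; the sphere at (13, 15.5) is not intersected at this z (|z−center|=6.700 > r=6.5); Subtracting the remaining from the first: starting from the r=7.5 sphere, the 28.5×14 cube at (-0.5, -0.5) partially overlaps it — only the 41.47 mm² overlap (of its 399.00 mm²) is removed, clipping the outline — 1 connected region. Overall, the cross-section is a single solid region. The nearest boundary edge runs (-3.39, -5.87)→(-5.87, -3.39); distance from the point to it = 1.74 mm. The point is inside the cross-section and 1.74 mm from the nearest boundary — more than the 0.8 mm shell width (2 × 0.4), so it's in the infill interior.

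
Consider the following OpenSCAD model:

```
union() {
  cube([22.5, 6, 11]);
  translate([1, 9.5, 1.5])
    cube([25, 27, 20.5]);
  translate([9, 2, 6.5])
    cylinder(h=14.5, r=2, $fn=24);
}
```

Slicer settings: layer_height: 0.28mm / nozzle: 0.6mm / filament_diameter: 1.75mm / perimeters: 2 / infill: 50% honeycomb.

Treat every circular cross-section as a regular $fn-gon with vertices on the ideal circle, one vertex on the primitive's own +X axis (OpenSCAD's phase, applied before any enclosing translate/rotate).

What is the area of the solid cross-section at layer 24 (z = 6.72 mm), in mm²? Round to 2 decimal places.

810.00 mm²

At z = 6.72 mm: the cube is present — its section is the full 22.5×6 rectangle (area 135.00 mm²); the 25×27 cube at (1, 9.5) contributes its full rectangle (area 675.00 mm²); the cylinder at (9, 2): section is a regular 24-gon, circumradius r=2 (area = (24/2)·2.000²·sin(360°/24) = 12.42 mm²); Combining (union): the regions partially overlap — summed areas 822.42 mm² minus the doubly-counted overlap 12.42 mm² gives 810.00 mm² — area = 810.00 mm². Overall, the cross-section has 2 separate islands. Net area = 810.00 mm².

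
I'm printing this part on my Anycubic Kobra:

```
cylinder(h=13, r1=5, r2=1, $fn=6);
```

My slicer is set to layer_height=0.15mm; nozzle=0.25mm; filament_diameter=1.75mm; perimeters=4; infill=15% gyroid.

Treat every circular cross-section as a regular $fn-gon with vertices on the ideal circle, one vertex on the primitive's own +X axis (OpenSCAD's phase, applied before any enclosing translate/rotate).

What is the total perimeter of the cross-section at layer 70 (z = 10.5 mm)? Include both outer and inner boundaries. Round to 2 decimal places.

10.62 mm

At z = 10.5 mm: the cone contributes a regular 6-gon of circumradius 1.769 (interpolated between r1=5 and r2=1 at t=0.808) (perimeter = 2·6·1.769·sin(180°/6) = 10.62 mm). Overall, the cross-section is a single solid region. Total boundary length (outer) = 10.62 mm.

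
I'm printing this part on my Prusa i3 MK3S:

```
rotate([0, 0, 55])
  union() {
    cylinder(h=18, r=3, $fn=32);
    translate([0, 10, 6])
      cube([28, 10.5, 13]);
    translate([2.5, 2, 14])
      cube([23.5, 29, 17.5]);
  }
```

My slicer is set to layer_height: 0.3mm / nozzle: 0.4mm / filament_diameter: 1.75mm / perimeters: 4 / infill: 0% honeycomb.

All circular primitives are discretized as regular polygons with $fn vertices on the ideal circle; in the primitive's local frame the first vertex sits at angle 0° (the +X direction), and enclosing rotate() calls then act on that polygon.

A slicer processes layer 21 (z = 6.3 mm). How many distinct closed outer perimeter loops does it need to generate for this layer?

At z = 6.3 mm: the r=3 cylinder gives a regular 32-gon of circumradius 3 (constant along its height); the cube at (0, 10) (footprint 28×10.5) is included at this height; the cube at (2.5, 2) does not reach this height (z outside [14, 31.5]); Taking the union: the 2 present regions are separate (no shared area or edge), so areas and boundary lengths simply add and each stays a separate island — 2 connected regions; (rotated 55° about Z; rotation is an isometry so areas/perimeters/island counts are preserved). The result has 2 disconnected regions.

2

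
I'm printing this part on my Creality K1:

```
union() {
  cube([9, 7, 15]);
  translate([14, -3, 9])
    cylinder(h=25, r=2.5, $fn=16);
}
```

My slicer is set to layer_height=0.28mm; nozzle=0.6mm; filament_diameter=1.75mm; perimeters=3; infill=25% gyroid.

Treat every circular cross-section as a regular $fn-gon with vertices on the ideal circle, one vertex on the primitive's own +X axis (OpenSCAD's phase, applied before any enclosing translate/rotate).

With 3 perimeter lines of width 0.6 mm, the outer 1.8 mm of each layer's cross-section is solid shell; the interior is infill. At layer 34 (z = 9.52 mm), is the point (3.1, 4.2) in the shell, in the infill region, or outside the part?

At z = 9.52 mm: the cube is present — its section is the full 9×7 rectangle; the cylinder at (14, -3): section is a regular 16-gon, circumradius r=2.5; Merging all regions: the 2 present regions are separate (no shared area or edge), so areas and boundary lengths simply add and each stays a separate island — 2 connected regions. Overall, the cross-section has 2 separate islands. The nearest boundary edge runs (0.00, 7.00)→(9.00, 7.00); distance from the point to it = 2.80 mm. (Shell/infill is judged within the island containing the point — the largest one.) The point is inside the cross-section and 2.80 mm from the nearest boundary — more than the 1.8 mm shell width (3 × 0.6), so it's in the infill interior.

infill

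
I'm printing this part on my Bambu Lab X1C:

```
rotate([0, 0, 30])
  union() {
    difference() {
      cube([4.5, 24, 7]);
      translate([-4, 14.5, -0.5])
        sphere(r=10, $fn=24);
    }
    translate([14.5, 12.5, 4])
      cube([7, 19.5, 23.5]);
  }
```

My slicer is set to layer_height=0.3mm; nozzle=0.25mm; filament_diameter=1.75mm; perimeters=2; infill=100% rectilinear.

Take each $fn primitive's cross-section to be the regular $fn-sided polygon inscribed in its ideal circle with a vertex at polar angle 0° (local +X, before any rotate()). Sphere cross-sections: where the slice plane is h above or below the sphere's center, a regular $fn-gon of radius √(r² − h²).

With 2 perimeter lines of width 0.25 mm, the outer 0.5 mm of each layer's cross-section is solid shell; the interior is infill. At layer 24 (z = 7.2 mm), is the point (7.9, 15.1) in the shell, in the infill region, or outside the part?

At z = 7.2 mm: the cube is not intersected at this z (z outside [0, 7]); the r=10 sphere at (-4, 14.5) slices to a regular 24-gon of circumradius 6.380 (√(r²−h²) with h=7.7 from center); Subtracting the remaining from the first: the first operand is absent here, so nothing remains; the cube at (14.5, 12.5) is present — its section is the full 7×19.5 rectangle; Taking the union: only the 7×19.5 cube at (14.5, 12.5) is present, so the union is just that shape — 1 connected region; (whole slice rotated 30° about Z — lengths, areas and connectivity unchanged). Overall, the cross-section is a single solid region. Undo the 30° rotation: the query point maps to (14.392, 9.127) in the un-rotated model frame. The nearest boundary edge runs (14.50, 12.50)→(21.50, 12.50); distance from the point to it = 3.37 mm. The point is not inside any of the regions above, so it lies outside the cross-section (3.37 mm from the nearest boundary).

outside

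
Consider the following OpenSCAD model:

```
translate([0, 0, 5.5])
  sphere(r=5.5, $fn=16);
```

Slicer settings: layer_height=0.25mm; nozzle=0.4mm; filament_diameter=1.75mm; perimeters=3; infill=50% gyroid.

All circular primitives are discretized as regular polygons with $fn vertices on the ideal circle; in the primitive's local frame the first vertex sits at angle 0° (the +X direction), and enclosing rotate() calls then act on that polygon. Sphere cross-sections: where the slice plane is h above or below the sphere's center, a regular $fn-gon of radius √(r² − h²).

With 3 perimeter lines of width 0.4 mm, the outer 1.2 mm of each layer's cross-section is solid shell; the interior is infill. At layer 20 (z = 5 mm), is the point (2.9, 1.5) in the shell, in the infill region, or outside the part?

infill

At z = 5 mm: the sphere: section is a regular 16-gon, circumradius = √(r²−h²) = √(5.5²−0.5²) = 5.477. Overall, the cross-section is a single solid region. The nearest boundary edge runs (5.06, 2.10)→(3.87, 3.87); distance from the point to it = 2.13 mm. The point is inside the cross-section and 2.13 mm from the nearest boundary — more than the 1.2 mm shell width (3 × 0.4), so it's in the infill interior.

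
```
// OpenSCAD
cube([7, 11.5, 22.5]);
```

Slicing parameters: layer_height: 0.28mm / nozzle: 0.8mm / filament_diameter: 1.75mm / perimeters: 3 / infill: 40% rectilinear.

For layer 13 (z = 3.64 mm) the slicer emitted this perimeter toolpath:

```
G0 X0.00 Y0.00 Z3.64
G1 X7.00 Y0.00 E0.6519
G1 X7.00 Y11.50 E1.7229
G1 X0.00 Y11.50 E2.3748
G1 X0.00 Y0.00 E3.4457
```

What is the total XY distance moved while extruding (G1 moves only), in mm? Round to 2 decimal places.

Sum the Euclidean lengths of each G1 segment: total = 37.00 mm.

37.00 mm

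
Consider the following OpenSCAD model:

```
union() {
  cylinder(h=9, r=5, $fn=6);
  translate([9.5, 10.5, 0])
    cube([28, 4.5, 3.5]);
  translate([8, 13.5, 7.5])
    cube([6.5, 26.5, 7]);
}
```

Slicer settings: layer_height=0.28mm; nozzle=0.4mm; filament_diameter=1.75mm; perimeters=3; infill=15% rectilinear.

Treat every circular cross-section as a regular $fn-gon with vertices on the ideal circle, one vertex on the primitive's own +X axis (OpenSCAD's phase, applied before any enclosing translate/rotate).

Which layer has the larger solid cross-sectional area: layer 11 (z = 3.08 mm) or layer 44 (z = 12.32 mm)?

layer 11 (z = 3.08 mm)

Layer 11 (z = 3.08): the r=5 cylinder gives a regular 6-gon of circumradius 5 (constant along its height) (area = (6/2)·5.000²·sin(360°/6) = 64.95 mm²); the 28×4.5 cube at (9.5, 10.5) contributes its full rectangle (area 126.00 mm²); the cube at (8, 13.5) is absent (z outside [7.5, 14.5]); Combining (union): the 2 present regions are separate (no shared area or edge), so areas and boundary lengths simply add and each stays a separate island — area = 190.95 mm². So its area = 190.95 mm². Layer 44 (z = 12.32): the cylinder does not reach this height (z outside [0, 9]); the cube at (9.5, 10.5) is not intersected at this z (z outside [0, 3.5]); the cube at (8, 13.5) (footprint 6.5×26.5) is included at this height (area 172.25 mm²); Combining (union): only the 6.5×26.5 cube at (8, 13.5) is present, so the union is just that shape — area = 172.25 mm². So its area = 172.25 mm². Layer 11 is larger (190.95 vs 172.25 mm²).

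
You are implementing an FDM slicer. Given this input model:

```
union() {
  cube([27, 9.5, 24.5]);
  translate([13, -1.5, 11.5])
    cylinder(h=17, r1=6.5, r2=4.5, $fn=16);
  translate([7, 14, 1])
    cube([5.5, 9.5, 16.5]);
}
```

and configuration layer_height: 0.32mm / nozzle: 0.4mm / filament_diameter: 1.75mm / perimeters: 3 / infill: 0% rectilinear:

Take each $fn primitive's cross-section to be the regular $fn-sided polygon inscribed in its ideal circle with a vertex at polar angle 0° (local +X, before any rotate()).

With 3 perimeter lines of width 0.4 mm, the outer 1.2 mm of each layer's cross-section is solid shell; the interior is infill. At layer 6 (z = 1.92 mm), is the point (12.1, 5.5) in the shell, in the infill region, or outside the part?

infill

At z = 1.92 mm: the cube is present — its section is the full 27×9.5 rectangle; the cone at (13, -1.5) is absent (z outside [11.5, 28.5]); the cube at (7, 14) (footprint 5.5×9.5) is included at this height; Taking the union: the 2 present regions are separate (no shared area or edge), so areas and boundary lengths simply add and each stays a separate island — 2 connected regions. Overall, the cross-section has 2 separate islands. The nearest boundary edge runs (0.00, 9.50)→(27.00, 9.50); distance from the point to it = 4.00 mm. (Shell/infill is judged within the island containing the point — the largest one.) The point is inside the cross-section and 4.00 mm from the nearest boundary — more than the 1.2 mm shell width (3 × 0.4), so it's in the infill interior.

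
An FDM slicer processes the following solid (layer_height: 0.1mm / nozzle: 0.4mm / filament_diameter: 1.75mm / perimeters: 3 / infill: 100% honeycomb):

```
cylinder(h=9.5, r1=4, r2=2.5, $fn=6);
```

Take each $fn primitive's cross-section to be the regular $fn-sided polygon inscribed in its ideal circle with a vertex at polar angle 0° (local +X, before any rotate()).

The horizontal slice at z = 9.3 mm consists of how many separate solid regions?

1

At z = 9.3 mm: the cone: at t=0.979 of its height the radius interpolates to r₁+(r₂−r₁)t = 2.532, giving a regular 6-gon of that circumradius. The result has 1 disconnected region.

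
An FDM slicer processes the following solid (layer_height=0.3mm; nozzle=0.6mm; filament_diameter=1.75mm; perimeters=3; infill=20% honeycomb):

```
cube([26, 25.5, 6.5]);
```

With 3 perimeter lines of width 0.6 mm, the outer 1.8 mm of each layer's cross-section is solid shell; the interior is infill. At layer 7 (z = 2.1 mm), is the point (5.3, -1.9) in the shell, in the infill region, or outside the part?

At z = 2.1 mm: the 26×25.5 cube contributes its full rectangle. Overall, the cross-section is a single solid region. The nearest boundary edge runs (0.00, 0.00)→(26.00, 0.00); distance from the point to it = 1.90 mm. The point is not inside any of the regions above, so it lies outside the cross-section (1.90 mm from the nearest boundary).

outside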